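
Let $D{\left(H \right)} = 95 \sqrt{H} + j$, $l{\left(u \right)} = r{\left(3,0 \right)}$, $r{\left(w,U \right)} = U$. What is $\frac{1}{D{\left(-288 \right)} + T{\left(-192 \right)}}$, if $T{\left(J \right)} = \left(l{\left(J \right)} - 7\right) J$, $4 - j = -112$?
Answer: $\frac{73}{236540} - \frac{57 i \sqrt{2}}{236540} \approx 0.00030862 - 0.00034079 i$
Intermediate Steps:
$j = 116$ ($j = 4 - -112 = 4 + 112 = 116$)
$l{\left(u \right)} = 0$
$D{\left(H \right)} = 116 + 95 \sqrt{H}$ ($D{\left(H \right)} = 95 \sqrt{H} + 116 = 116 + 95 \sqrt{H}$)
$T{\left(J \right)} = - 7 J$ ($T{\left(J \right)} = \left(0 - 7\right) J = - 7 J$)
$\frac{1}{D{\left(-288 \right)} + T{\left(-192 \right)}} = \frac{1}{\left(116 + 95 \sqrt{-288}\right) - -1344} = \frac{1}{\left(116 + 95 \cdot 12 i \sqrt{2}\right) + 1344} = \frac{1}{\left(116 + 1140 i \sqrt{2}\right) + 1344} = \frac{1}{1460 + 1140 i \sqrt{2}}$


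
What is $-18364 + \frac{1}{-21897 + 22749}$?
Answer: $- \frac{15646127}{852} \approx -18364.0$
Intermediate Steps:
$-18364 + \frac{1}{-21897 + 22749} = -18364 + \frac{1}{852} = - \frac{15646127}{852}$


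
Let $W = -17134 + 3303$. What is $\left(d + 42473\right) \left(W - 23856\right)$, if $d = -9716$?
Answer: $-1234513059$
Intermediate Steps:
$W = -13831$
$\left(d + 42473\right) \left(W - 23856\right) = \left(-9716 + 42473\right) \left(-13831 - 23856\right) = 32757 \left(-37687\right) = -1234513059$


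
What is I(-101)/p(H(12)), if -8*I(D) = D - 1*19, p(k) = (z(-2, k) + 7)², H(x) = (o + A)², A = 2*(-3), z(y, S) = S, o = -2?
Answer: 15/5041 ≈ 0.0029756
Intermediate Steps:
A = -6
H(x) = 64 (H(x) = (-2 - 6)² = (-8)² = 64)
p(k) = (7 + k)² (p(k) = (k + 7)² = (7 + k)²)
I(D) = 19/8 - D/8 (I(D) = -(D - 1*19)/8 = -(D - 19)/8 = -(-19 + D)/8 = 19/8 - D/8)
I(-101)/p(H(12)) = (19/8 - ⅛*(-101))/((7 + 64)²) = (19/8 + 101/8)/(71²) = 15/5041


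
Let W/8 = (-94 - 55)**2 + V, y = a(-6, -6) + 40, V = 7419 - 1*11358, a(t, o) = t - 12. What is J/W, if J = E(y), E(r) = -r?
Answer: -11/73048 ≈ -0.00015059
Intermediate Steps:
a(t, o) = -12 + t
V = -3939 (V = 7419 - 11358 = -3939)
y = 22 (y = (-12 - 6) + 40 = -18 + 40 = 22)
J = -22 (J = -1*22 = -22)
W = 146096 (W = 8*((-94 - 55)**2 - 3939) = 8*((-149)**2 - 3939) = 8*(22201 - 3939) = 8*18262 = 146096)
J/W = -22/146096 = -22*1/146096 = -11/73048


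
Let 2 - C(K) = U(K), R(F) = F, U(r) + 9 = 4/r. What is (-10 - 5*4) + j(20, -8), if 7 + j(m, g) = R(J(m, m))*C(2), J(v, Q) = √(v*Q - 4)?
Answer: -37 + 54*√11 ≈ 142.10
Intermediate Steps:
J(v, Q) = √(-4 + Q*v) (J(v, Q) = √(Q*v - 4) = √(-4 + Q*v))
U(r) = -9 + 4/r
C(K) = 11 - 4/K (C(K) = 2 - (-9 + 4/K) = 2 + (9 - 4/K) = 11 - 4/K)
j(m, g) = -7 + 9*√(-4 + m²) (j(m, g) = -7 + √(-4 + m*m)*(11 - 4/2) = -7 + √(-4 + m²)*(11 - 4*½) = -7 + √(-4 + m²)*(11 - 2) = -7 + √(-4 + m²)*9 = -7 + 9*√(-4 + m²))
(-10 - 5*4) + j(20, -8) = (-10 - 5*4) + (-7 + 9*√(-4 + 20²)) = (-10 - 20) + (-7 + 9*√(-4 + 400)) = -30 + (-7 + 9*√396) = -30 + (-7 + 9*(6*√11)) = -30 + (-7 + 54*√11) = -37 + 54*√11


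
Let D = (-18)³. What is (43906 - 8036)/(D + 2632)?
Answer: -3587/320 ≈ -11.209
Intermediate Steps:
D = -5832
(43906 - 8036)/(D + 2632) = (43906 - 8036)/(-5832 + 2632) = 35870/(-3200) = 35870*(-1/3200) = -3587/320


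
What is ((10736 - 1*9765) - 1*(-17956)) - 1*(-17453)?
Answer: 36380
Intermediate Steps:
((10736 - 1*9765) - 1*(-17956)) - 1*(-17453) = ((10736 - 9765) + 17956) + 17453 = (971 + 17956) + 17453 = 18927 + 17453 = 36380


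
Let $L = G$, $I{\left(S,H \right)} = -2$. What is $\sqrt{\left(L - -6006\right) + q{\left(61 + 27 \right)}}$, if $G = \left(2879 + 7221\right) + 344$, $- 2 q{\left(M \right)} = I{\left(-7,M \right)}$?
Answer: $\sqrt{16451} \approx 128.26$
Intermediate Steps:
$q{\left(M \right)} = 1$ ($q{\left(M \right)} = \left(- \frac{1}{2}\right) \left(-2\right) = 1$)
$G = 10444$ ($G = 10100 + 344 = 10444$)
$L = 10444$
$\sqrt{\left(L - -6006\right) + q{\left(61 + 27 \right)}} = \sqrt{\left(10444 - -6006\right) + 1} = \sqrt{\left(10444 + 6006\right) + 1} = \sqrt{16450 + 1} = \sqrt{16451}$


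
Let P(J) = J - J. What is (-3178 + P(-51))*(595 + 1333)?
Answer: -6127184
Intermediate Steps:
P(J) = 0
(-3178 + P(-51))*(595 + 1333) = (-3178 + 0)*(595 + 1333) = -3178*1928 = -6127184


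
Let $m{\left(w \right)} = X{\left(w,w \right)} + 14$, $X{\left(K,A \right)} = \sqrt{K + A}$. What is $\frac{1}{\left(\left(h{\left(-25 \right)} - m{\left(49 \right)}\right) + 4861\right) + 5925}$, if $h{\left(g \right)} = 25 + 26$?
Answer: $\frac{10823}{117137231} + \frac{7 \sqrt{2}}{117137231} \approx 9.248 \cdot 10^{-5}$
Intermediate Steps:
$h{\left(g \right)} = 51$
$X{\left(K,A \right)} = \sqrt{A + K}$
$m{\left(w \right)} = 14 + \sqrt{2} \sqrt{w}$ ($m{\left(w \right)} = \sqrt{w + w} + 14 = \sqrt{2 w} + 14 = \sqrt{2} \sqrt{w} + 14 = 14 + \sqrt{2} \sqrt{w}$)
$\frac{1}{\left(\left(h{\left(-25 \right)} - m{\left(49 \right)}\right) + 4861\right) + 5925} = \frac{1}{\left(\left(51 - \left(14 + \sqrt{2} \sqrt{49}\right)\right) + 4861\right) + 5925} = \frac{1}{\left(\left(51 - \left(14 + \sqrt{2} \cdot 7\right)\right) + 4861\right) + 5925} = \frac{1}{\left(\left(51 - \left(14 + 7 \sqrt{2}\right)\right) + 4861\right) + 5925} = \frac{1}{\left(\left(37 - 7 \sqrt{2}\right) + 4861\right) + 5925} = \frac{1}{\left(4898 - 7 \sqrt{2}\right) + 5925} = \frac{1}{10823 - 7 \sqrt{2}}$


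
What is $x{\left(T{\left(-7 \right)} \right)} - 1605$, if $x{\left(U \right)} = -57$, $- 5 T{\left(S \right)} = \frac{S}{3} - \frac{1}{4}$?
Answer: $-1662$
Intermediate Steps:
$T{\left(S \right)} = \frac{1}{20} - \frac{S}{15}$ ($T{\left(S \right)} = - \frac{\frac{S}{3} - \frac{1}{4}}{5} = - \frac{- \frac{1}{4} + \frac{S}{3}}{5} = \frac{1}{20} - \frac{S}{15}$)
$x{\left(T{\left(-7 \right)} \right)} - 1605 = -57 - 1605 = -1662$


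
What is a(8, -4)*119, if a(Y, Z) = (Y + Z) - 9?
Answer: -595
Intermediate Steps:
a(Y, Z) = -9 + Y + Z
a(8, -4)*119 = (-9 + 8 - 4)*119 = -5*119 = -595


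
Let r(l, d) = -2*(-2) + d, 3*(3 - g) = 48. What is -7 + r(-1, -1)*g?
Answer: -46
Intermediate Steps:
g = -13 (g = 3 - ⅓*48 = 3 - 16 = -13)
r(l, d) = 4 + d
-7 + r(-1, -1)*g = -7 + (4 - 1)*(-13) = -7 + 3*(-13) = -7 - 39 = -46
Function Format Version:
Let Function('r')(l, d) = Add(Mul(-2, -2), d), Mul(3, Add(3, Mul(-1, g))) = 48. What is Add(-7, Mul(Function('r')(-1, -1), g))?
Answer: -46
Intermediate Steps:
g = -13 (g = Add(3, Mul(Rational(-1, 3), 48)) = Add(3, -16) = -13)
Function('r')(l, d) = Add(4, d)
Add(-7, Mul(Function('r')(-1, -1), g)) = Add(-7, Mul(Add(4, -1), -13)) = Add(-7, Mul(3, -13)) = Add(-7, -39) = -46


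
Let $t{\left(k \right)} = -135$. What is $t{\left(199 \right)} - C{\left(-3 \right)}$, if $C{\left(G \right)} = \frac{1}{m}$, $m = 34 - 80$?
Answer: $- \frac{6209}{46} \approx -134.98$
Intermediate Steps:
$m = -46$
$C{\left(G \right)} = - \frac{1}{46}$ ($C{\left(G \right)} = \frac{1}{-46} = - \frac{1}{46}$)
$t{\left(199 \right)} - C{\left(-3 \right)} = -135 - - \frac{1}{46} = -135 + \frac{1}{46} = - \frac{6209}{46}$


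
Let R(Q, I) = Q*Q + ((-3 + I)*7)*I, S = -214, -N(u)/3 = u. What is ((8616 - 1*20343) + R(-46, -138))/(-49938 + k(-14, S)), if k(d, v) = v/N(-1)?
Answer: -379785/150028 ≈ -2.5314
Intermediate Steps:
N(u) = -3*u
k(d, v) = v/3 (k(d, v) = v/((-3*(-1))) = v/3)
R(Q, I) = Q**2 + I*(-21 + 7*I) (R(Q, I) = Q**2 + (-21 + 7*I)*I = Q**2 + I*(-21 + 7*I))
((8616 - 1*20343) + R(-46, -138))/(-49938 + k(-14, S)) = ((8616 - 1*20343) + ((-46)**2 - 21*(-138) + 7*(-138)**2))/(-49938 + (1/3)*(-214)) = ((8616 - 20343) + (2116 + 2898 + 7*19044))/(-49938 - 214/3) = (-11727 + (2116 + 2898 + 133308))/(-150028/3) = (-11727 + 138322)*(-3/150028) = 126595*(-3/150028) = -379785/150028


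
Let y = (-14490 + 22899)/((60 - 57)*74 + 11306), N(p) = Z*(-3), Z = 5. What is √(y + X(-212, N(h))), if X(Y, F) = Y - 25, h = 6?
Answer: I*√7849781214/5764 ≈ 15.371*I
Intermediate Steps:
N(p) = -15 (N(p) = 5*(-3) = -15)
y = 8409/11528 (y = 8409/(3*74 + 11306) = 8409/(222 + 11306) = 8409/11528 ≈ 0.72944)
X(Y, F) = -25 + Y
√(y + X(-212, N(h))) = √(8409/11528 + (-25 - 212)) = √(8409/11528 - 237) = √(-2723727/11528) = I*√7849781214/5764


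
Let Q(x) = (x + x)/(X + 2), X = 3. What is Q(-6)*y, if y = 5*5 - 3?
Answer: -264/5 ≈ -52.800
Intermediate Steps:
y = 22 (y = 25 - 3 = 22)
Q(x) = 2*x/5 (Q(x) = (x + x)/(3 + 2) = (2*x)/5 = (2*x)*(⅕) = 2*x/5)
Q(-6)*y = ((⅖)*(-6))*22 = -12/5*22 = -264/5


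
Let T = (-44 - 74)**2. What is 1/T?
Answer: 1/13924 ≈ 7.1818e-5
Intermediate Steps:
T = 13924 (T = (-118)**2 = 13924)
1/T = 1/13924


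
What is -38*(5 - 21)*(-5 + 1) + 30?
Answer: -2402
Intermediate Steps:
-38*(5 - 21)*(-5 + 1) + 30 = -(-608)*(-4) + 30 = -38*64 + 30 = -2432 + 30 = -2402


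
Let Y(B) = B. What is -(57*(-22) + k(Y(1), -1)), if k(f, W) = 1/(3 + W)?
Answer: 2507/2 ≈ 1253.5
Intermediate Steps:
-(57*(-22) + k(Y(1), -1)) = -(57*(-22) + 1/(3 - 1)) = -(-1254 + 1/2) = -(-1254 + ½) = -1*(-2507/2) = 2507/2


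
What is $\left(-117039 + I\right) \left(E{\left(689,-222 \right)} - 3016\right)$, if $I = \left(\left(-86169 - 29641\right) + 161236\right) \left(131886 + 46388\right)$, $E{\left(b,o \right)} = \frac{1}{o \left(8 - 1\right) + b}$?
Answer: $- \frac{4225361158618617}{173} \approx -2.4424 \cdot 10^{13}$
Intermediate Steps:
$E{\left(b,o \right)} = \frac{1}{b + 7 o}$ ($E{\left(b,o \right)} = \frac{1}{o 7 + b} = \frac{1}{7 o + b} = \frac{1}{b + 7 o}$)
$I = 8098274724$ ($I = \left(-115810 + 161236\right) 178274 = 45426 \cdot 178274 = 8098274724$)
$\left(-117039 + I\right) \left(E{\left(689,-222 \right)} - 3016\right) = \left(-117039 + 8098274724\right) \left(\frac{1}{689 + 7 \left(-222\right)} - 3016\right) = 8098157685 \left(\frac{1}{689 - 1554} - 3016\right) = 8098157685 \left(\frac{1}{-865} - 3016\right) = 8098157685 \left(- \frac{1}{865} - 3016\right) = 8098157685 \left(- \frac{2608841}{865}\right) = - \frac{4225361158618617}{173}$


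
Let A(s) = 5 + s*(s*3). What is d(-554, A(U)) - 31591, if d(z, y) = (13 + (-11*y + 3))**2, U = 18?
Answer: 115122770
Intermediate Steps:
A(s) = 5 + 3*s**2 (A(s) = 5 + s*(3*s) = 5 + 3*s**2)
d(z, y) = (16 - 11*y)**2 (d(z, y) = (13 + (3 - 11*y))**2 = (16 - 11*y)**2)
d(-554, A(U)) - 31591 = (-16 + 11*(5 + 3*18**2))**2 - 31591 = (-16 + 11*(5 + 3*324))**2 - 31591 = (-16 + 11*(5 + 972))**2 - 31591 = (-16 + 11*977)**2 - 31591 = (-16 + 10747)**2 - 31591 = 10731**2 - 31591 = 115154361 - 31591 = 115122770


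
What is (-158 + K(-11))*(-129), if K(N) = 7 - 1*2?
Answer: 19737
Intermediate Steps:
K(N) = 5 (K(N) = 7 - 2 = 5)
(-158 + K(-11))*(-129) = (-158 + 5)*(-129) = -153*(-129) = 19737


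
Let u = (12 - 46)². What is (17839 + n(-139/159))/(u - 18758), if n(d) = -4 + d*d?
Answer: -225452978/222498081 ≈ -1.0133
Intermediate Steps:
u = 1156 (u = (-34)² = 1156)
n(d) = -4 + d²
(17839 + n(-139/159))/(u - 18758) = (17839 + (-4 + (-139/159)²))/(1156 - 18758) = (17839 + (-4 + (-139*1/159)²))/(-17602) = (17839 + (-4 + (-139/159)²))*(-1/17602) = (17839 + (-4 + 19321/25281))*(-1/17602) = (17839 - 81803/25281)*(-1/17602) = (450905956/25281)*(-1/17602) = -225452978/222498081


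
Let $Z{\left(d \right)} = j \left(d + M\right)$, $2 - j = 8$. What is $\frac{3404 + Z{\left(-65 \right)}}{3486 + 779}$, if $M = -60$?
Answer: $\frac{4154}{4265} \approx 0.97397$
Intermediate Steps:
$j = -6$ ($j = 2 - 8 = -6$)
$Z{\left(d \right)} = 360 - 6 d$ ($Z{\left(d \right)} = - 6 \left(d - 60\right) = - 6 \left(-60 + d\right) = 360 - 6 d$)
$\frac{3404 + Z{\left(-65 \right)}}{3486 + 779} = \frac{3404 + \left(360 - -390\right)}{3486 + 779} = \frac{3404 + \left(360 + 390\right)}{4265} = \left(3404 + 750\right) \frac{1}{4265} = 4154 \cdot \frac{1}{4265} = \frac{4154}{4265}$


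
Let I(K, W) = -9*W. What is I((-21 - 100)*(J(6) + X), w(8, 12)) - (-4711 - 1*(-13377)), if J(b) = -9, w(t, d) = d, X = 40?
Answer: -8774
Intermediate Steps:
I((-21 - 100)*(J(6) + X), w(8, 12)) - (-4711 - 1*(-13377)) = -9*12 - (-4711 - 1*(-13377)) = -108 - (-4711 + 13377) = -108 - 1*8666 = -108 - 8666 = -8774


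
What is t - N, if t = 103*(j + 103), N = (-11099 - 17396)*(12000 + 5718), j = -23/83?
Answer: 41905454208/83 ≈ 5.0488e+8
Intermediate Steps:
j = -23/83 (j = -23*1/83 = -23/83 ≈ -0.27711)
N = -504874410 (N = -28495*17718 = -504874410)
t = 878178/83 (t = 103*(-23/83 + 103) = 103*(8526/83) = 878178/83 ≈ 10580.)
t - N = 878178/83 - 1*(-504874410) = 878178/83 + 504874410 = 41905454208/83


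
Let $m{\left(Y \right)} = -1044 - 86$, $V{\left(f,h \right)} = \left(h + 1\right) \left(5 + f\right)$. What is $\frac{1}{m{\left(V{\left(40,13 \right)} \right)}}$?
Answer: $- \frac{1}{1130} \approx -0.00088496$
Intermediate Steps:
$V{\left(f,h \right)} = \left(1 + h\right) \left(5 + f\right)$
$m{\left(Y \right)} = -1130$
$\frac{1}{m{\left(V{\left(40,13 \right)} \right)}} = \frac{1}{-1130} = - \frac{1}{1130}$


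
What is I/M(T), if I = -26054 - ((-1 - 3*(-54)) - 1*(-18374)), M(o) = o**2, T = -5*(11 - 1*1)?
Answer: -44589/2500 ≈ -17.836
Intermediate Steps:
T = -50 (T = -5*(11 - 1) = -5*10 = -50)
I = -44589 (I = -26054 - ((-1 + 162) + 18374) = -26054 - (161 + 18374) = -26054 - 1*18535 = -26054 - 18535 = -44589)
I/M(T) = -44589/((-50)**2) = -44589/2500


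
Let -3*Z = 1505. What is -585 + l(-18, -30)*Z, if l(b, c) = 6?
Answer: -3595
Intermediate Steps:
Z = -1505/3 (Z = -1/3*1505 = -1505/3 ≈ -501.67)
-585 + l(-18, -30)*Z = -585 + 6*(-1505/3) = -585 - 3010 = -3595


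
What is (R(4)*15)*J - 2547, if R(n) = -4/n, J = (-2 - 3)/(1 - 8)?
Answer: -17904/7 ≈ -2557.7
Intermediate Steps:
J = 5/7 (J = -5/(-7) = -5*(-⅐) = 5/7 ≈ 0.71429)
(R(4)*15)*J - 2547 = (-4/4*15)*(5/7) - 2547 = (-4*¼*15)*(5/7) - 2547 = -1*15*(5/7) - 2547 = -15*5/7 - 2547 = -75/7 - 2547 = -17904/7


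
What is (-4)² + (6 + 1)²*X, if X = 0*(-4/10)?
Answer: 16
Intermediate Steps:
X = 0 (X = 0*(-4*⅒) = 0*(-⅖) = 0)
(-4)² + (6 + 1)²*X = (-4)² + (6 + 1)²*0 = 16 + 7²*0 = 16 + 49*0 = 16 + 0 = 16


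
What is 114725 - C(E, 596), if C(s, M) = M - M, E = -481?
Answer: 114725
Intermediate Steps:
C(s, M) = 0
114725 - C(E, 596) = 114725 - 1*0 = 114725 + 0 = 114725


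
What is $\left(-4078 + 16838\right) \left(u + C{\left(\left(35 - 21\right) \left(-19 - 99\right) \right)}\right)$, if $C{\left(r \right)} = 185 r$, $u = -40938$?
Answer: $-4422080080$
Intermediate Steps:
$\left(-4078 + 16838\right) \left(u + C{\left(\left(35 - 21\right) \left(-19 - 99\right) \right)}\right) = \left(-4078 + 16838\right) \left(-40938 + 185 \left(35 - 21\right) \left(-19 - 99\right)\right) = 12760 \left(-40938 + 185 \cdot 14 \left(-118\right)\right) = 12760 \left(-40938 + 185 \left(-1652\right)\right) = 12760 \left(-40938 - 305620\right) = 12760 \left(-346558\right) = -4422080080$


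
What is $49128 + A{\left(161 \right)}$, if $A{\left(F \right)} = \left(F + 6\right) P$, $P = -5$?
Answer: $48293$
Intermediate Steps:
$A{\left(F \right)} = -30 - 5 F$ ($A{\left(F \right)} = \left(F + 6\right) \left(-5\right) = \left(6 + F\right) \left(-5\right) = -30 - 5 F$)
$49128 + A{\left(161 \right)} = 49128 - 835 = 48293$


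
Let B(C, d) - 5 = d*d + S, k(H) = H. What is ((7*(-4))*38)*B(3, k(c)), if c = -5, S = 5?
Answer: -37240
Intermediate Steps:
B(C, d) = 10 + d² (B(C, d) = 5 + (d*d + 5) = 5 + (d² + 5) = 5 + (5 + d²) = 10 + d²)
((7*(-4))*38)*B(3, k(c)) = ((7*(-4))*38)*(10 + (-5)²) = (-28*38)*(10 + 25) = -1064*35 = -37240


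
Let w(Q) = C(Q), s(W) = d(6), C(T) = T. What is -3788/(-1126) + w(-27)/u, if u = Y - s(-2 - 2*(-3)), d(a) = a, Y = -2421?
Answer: 1537313/455467 ≈ 3.3752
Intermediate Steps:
s(W) = 6
w(Q) = Q
u = -2427 (u = -2421 - 1*6 = -2421 - 6 = -2427)
-3788/(-1126) + w(-27)/u = -3788/(-1126) - 27/(-2427) = -3788*(-1/1126) - 27*(-1/2427) = 1894/563 + 9/809 = 1537313/455467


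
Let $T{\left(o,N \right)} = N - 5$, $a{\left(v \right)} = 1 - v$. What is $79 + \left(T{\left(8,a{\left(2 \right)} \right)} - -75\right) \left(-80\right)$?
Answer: $-5441$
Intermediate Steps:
$T{\left(o,N \right)} = -5 + N$
$79 + \left(T{\left(8,a{\left(2 \right)} \right)} - -75\right) \left(-80\right) = 79 + \left(\left(-5 + \left(1 - 2\right)\right) - -75\right) \left(-80\right) = 79 + \left(\left(-5 + \left(1 - 2\right)\right) + 75\right) \left(-80\right) = 79 + \left(\left(-5 - 1\right) + 75\right) \left(-80\right) = 79 + \left(-6 + 75\right) \left(-80\right) = 79 + 69 \left(-80\right) = 79 - 5520 = -5441$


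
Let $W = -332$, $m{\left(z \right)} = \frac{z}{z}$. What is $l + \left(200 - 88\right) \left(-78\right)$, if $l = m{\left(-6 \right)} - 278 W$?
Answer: $83561$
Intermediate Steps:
$m{\left(z \right)} = 1$
$l = 92297$ ($l = 1 - -92296 = 1 + 92296 = 92297$)
$l + \left(200 - 88\right) \left(-78\right) = 92297 + \left(200 - 88\right) \left(-78\right) = 92297 + 112 \left(-78\right) = 92297 - 8736 = 83561$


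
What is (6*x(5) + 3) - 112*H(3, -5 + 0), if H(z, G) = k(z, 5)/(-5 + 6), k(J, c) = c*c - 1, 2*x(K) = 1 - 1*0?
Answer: -2682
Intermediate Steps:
x(K) = 1/2 (x(K) = (1 - 1*0)/2 = (1 + 0)/2 = (1/2)*1 = 1/2)
k(J, c) = -1 + c**2 (k(J, c) = c**2 - 1 = -1 + c**2)
H(z, G) = 24 (H(z, G) = (-1 + 5**2)/(-5 + 6) = (-1 + 25)/1 = 24*1 = 24)
(6*x(5) + 3) - 112*H(3, -5 + 0) = (6*(1/2) + 3) - 112*24 = (3 + 3) - 2688 = 6 - 2688 = -2682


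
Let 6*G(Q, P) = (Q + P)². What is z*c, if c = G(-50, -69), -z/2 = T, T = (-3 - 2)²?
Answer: -354025/3 ≈ -1.1801e+5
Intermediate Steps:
T = 25 (T = (-5)² = 25)
G(Q, P) = (P + Q)²/6 (G(Q, P) = (Q + P)²/6 = (P + Q)²/6)
z = -50 (z = -2*25 = -50)
c = 14161/6 (c = (-69 - 50)²/6 = (⅙)*(-119)² = (⅙)*14161 = 14161/6 ≈ 2360.2)
z*c = -50*14161/6 = -354025/3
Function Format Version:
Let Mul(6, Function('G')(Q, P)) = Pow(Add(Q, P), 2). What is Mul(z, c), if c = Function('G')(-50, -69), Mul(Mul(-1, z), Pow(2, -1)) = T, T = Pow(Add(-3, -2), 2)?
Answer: Rational(-354025, 3) ≈ -1.1801e+5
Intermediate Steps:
T = 25 (T = Pow(-5, 2) = 25)
Function('G')(Q, P) = Mul(Rational(1, 6), Pow(Add(P, Q), 2)) (Function('G')(Q, P) = Mul(Rational(1, 6), Pow(Add(Q, P), 2)) = Mul(Rational(1, 6), Pow(Add(P, Q), 2)))
z = -50 (z = Mul(-2, 25) = -50)
c = Rational(14161, 6) (c = Mul(Rational(1, 6), Pow(Add(-69, -50), 2)) = Mul(Rational(1, 6), Pow(-119, 2)) = Mul(Rational(1, 6), 14161) = Rational(14161, 6) ≈ 2360.2)
Mul(z, c) = Mul(-50, Rational(14161, 6)) = Rational(-354025, 3)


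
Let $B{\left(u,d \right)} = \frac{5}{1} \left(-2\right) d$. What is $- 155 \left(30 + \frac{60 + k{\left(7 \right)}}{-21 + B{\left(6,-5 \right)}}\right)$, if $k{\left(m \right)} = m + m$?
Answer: $- \frac{146320}{29} \approx -5045.5$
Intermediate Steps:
$B{\left(u,d \right)} = - 10 d$ ($B{\left(u,d \right)} = 5 \cdot 1 \left(-2\right) d = 5 \left(-2\right) d = - 10 d$)
$k{\left(m \right)} = 2 m$
$- 155 \left(30 + \frac{60 + k{\left(7 \right)}}{-21 + B{\left(6,-5 \right)}}\right) = - 155 \left(30 + \frac{60 + 2 \cdot 7}{-21 - -50}\right) = - 155 \left(30 + \frac{60 + 14}{-21 + 50}\right) = - 155 \left(30 + \frac{74}{29}\right) = \left(-155\right) \frac{944}{29} = - \frac{146320}{29}$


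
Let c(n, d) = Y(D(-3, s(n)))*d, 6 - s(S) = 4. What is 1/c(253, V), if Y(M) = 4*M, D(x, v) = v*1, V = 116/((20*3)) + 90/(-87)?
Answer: 435/3128 ≈ 0.13907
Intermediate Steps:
s(S) = 2 (s(S) = 6 - 1*4 = 6 - 4 = 2)
V = 391/435 (V = 116/60 + 90*(-1/87) = 116*(1/60) - 30/29 = 29/15 - 30/29 = 391/435 ≈ 0.89885)
D(x, v) = v
c(n, d) = 8*d (c(n, d) = (4*2)*d = 8*d)
1/c(253, V) = 1/(8*(391/435)) = 1/(3128/435) = 435/3128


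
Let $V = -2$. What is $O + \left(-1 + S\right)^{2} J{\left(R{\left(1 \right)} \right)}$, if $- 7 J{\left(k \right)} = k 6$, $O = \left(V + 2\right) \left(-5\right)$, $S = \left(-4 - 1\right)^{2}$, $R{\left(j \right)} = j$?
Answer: $- \frac{3456}{7} \approx -493.71$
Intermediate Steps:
$S = 25$ ($S = \left(-5\right)^{2} = 25$)
$O = 0$ ($O = \left(-2 + 2\right) \left(-5\right) = 0 \left(-5\right) = 0$)
$J{\left(k \right)} = - \frac{6 k}{7}$ ($J{\left(k \right)} = - \frac{k 6}{7} = - \frac{6 k}{7}$)
$O + \left(-1 + S\right)^{2} J{\left(R{\left(1 \right)} \right)} = 0 + \left(-1 + 25\right)^{2} \left(\left(- \frac{6}{7}\right) 1\right) = 0 + 24^{2} \left(- \frac{6}{7}\right) = 0 + 576 \left(- \frac{6}{7}\right) = 0 - \frac{3456}{7} = - \frac{3456}{7}$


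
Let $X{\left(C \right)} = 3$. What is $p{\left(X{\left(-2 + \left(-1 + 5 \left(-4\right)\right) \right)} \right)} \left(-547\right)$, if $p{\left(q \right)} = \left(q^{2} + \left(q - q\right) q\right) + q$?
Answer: $-6564$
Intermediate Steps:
$p{\left(q \right)} = q + q^{2}$ ($p{\left(q \right)} = \left(q^{2} + 0 q\right) + q = \left(q^{2} + 0\right) + q = q^{2} + q = q + q^{2}$)
$p{\left(X{\left(-2 + \left(-1 + 5 \left(-4\right)\right) \right)} \right)} \left(-547\right) = 3 \left(1 + 3\right) \left(-547\right) = 3 \cdot 4 \left(-547\right) = 12 \left(-547\right) = -6564$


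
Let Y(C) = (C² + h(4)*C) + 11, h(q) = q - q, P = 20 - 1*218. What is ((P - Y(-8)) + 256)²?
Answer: 289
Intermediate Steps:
P = -198 (P = 20 - 218 = -198)
h(q) = 0
Y(C) = 11 + C² (Y(C) = (C² + 0*C) + 11 = (C² + 0) + 11 = C² + 11 = 11 + C²)
((P - Y(-8)) + 256)² = ((-198 - (11 + (-8)²)) + 256)² = ((-198 - (11 + 64)) + 256)² = ((-198 - 1*75) + 256)² = ((-198 - 75) + 256)² = (-273 + 256)² = (-17)² = 289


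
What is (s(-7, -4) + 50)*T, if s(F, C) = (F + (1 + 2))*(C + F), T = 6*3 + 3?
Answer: 1974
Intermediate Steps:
T = 21 (T = 18 + 3 = 21)
s(F, C) = (3 + F)*(C + F) (s(F, C) = (F + 3)*(C + F) = (3 + F)*(C + F))
(s(-7, -4) + 50)*T = (((-7)**2 + 3*(-4) + 3*(-7) - 4*(-7)) + 50)*21 = ((49 - 12 - 21 + 28) + 50)*21 = (44 + 50)*21 = 94*21 = 1974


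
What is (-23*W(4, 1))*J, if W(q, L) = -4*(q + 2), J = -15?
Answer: -8280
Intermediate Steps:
W(q, L) = -8 - 4*q (W(q, L) = -4*(2 + q) = -8 - 4*q)
(-23*W(4, 1))*J = -23*(-8 - 4*4)*(-15) = -23*(-8 - 16)*(-15) = -23*(-24)*(-15) = 552*(-15) = -8280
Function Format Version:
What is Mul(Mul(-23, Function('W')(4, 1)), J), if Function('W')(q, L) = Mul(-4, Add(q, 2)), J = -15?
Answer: -8280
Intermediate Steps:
Function('W')(q, L) = Add(-8, Mul(-4, q)) (Function('W')(q, L) = Mul(-4, Add(2, q)) = Add(-8, Mul(-4, q)))
Mul(Mul(-23, Function('W')(4, 1)), J) = Mul(Mul(-23, Add(-8, Mul(-4, 4))), -15) = Mul(Mul(-23, Add(-8, -16)), -15) = Mul(Mul(-23, -24), -15) = Mul(552, -15) = -8280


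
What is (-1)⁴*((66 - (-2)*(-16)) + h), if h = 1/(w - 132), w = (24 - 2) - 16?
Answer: 4283/126 ≈ 33.992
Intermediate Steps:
w = 6 (w = 22 - 16 = 6)
h = -1/126 (h = 1/(6 - 132) = 1/(-126) = -1/126 ≈ -0.0079365)
(-1)⁴*((66 - (-2)*(-16)) + h) = (-1)⁴*((66 - (-2)*(-16)) - 1/126) = 1*((66 - 1*32) - 1/126) = 1*((66 - 32) - 1/126) = 1*(34 - 1/126) = 1*(4283/126) = 4283/126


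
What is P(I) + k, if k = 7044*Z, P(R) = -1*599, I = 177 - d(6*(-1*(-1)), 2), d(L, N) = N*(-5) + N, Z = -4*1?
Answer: -28775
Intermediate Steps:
Z = -4
d(L, N) = -4*N (d(L, N) = -5*N + N = -4*N)
I = 185 (I = 177 - (-4)*2 = 177 - 1*(-8) = 177 + 8 = 185)
P(R) = -599
k = -28176 (k = 7044*(-4) = -28176)
P(I) + k = -599 - 28176 = -28775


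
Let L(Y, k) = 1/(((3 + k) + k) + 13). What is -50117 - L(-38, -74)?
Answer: -6615443/132 ≈ -50117.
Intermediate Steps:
L(Y, k) = 1/(16 + 2*k) (L(Y, k) = 1/((3 + 2*k) + 13) = 1/(16 + 2*k))
-50117 - L(-38, -74) = -50117 - 1/(2*(8 - 74)) = -50117 - 1/(2*(-66)) = -50117 - (-1)/(2*66) = -50117 - 1*(-1/132) = -50117 + 1/132 = -6615443/132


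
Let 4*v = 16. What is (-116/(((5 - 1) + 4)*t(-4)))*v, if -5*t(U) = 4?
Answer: 145/2 ≈ 72.500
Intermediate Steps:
v = 4 (v = (¼)*16 = 4)
t(U) = -⅘ (t(U) = -⅕*4 = -⅘)
(-116/(((5 - 1) + 4)*t(-4)))*v = -116/(((5 - 1) + 4)*(-⅘))*4 = -116/((4 + 4)*(-⅘))*4 = -116/(8*(-⅘))*4 = -116/(-32/5)*4 = -116*(-5)/32*4 = -29*(-5/8)*4 = (145/8)*4 = 145/2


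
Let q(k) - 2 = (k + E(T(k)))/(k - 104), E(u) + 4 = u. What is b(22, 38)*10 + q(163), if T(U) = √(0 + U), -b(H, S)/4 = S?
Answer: -89403/59 + √163/59 ≈ -1515.1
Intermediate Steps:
b(H, S) = -4*S
T(U) = √U
E(u) = -4 + u
q(k) = 2 + (-4 + k + √k)/(-104 + k) (q(k) = 2 + (k + (-4 + √k))/(k - 104) = 2 + (-4 + k + √k)/(-104 + k))
b(22, 38)*10 + q(163) = -4*38*10 + (-212 + √163 + 3*163)/(-104 + 163) = -152*10 + (-212 + √163 + 489)/59 = -1520 + (277 + √163)/59 = -1520 + (277/59 + √163/59) = -89403/59 + √163/59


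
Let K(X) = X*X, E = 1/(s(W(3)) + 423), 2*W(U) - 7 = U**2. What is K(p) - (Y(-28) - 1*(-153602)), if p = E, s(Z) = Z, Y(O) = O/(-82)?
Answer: -1169866306615/7616201 ≈ -1.5360e+5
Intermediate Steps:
Y(O) = -O/82 (Y(O) = O*(-1/82) = -O/82)
W(U) = 7/2 + U**2/2
E = 1/431 (E = 1/((7/2 + (1/2)*3**2) + 423) = 1/((7/2 + (1/2)*9) + 423) = 1/((7/2 + 9/2) + 423) = 1/(8 + 423) = 1/431 ≈ 0.0023202)
p = 1/431 ≈ 0.0023202
K(X) = X**2
K(p) - (Y(-28) - 1*(-153602)) = (1/431)**2 - (-1/82*(-28) - 1*(-153602)) = 1/185761 - (14/41 + 153602) = 1/185761 - 1*6297696/41 = 1/185761 - 6297696/41 = -1169866306615/7616201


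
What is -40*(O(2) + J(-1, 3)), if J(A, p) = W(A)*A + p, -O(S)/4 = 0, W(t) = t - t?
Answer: -120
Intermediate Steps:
W(t) = 0
O(S) = 0 (O(S) = -4*0 = 0)
J(A, p) = p (J(A, p) = 0*A + p = 0 + p = p)
-40*(O(2) + J(-1, 3)) = -40*(0 + 3) = -40*3 = -120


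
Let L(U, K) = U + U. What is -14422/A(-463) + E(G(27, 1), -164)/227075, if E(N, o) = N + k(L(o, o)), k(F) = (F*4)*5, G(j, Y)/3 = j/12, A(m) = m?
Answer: 13087365981/420542900 ≈ 31.120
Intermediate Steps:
G(j, Y) = j/4 (G(j, Y) = 3*(j/12) = j/4)
L(U, K) = 2*U
k(F) = 20*F (k(F) = (4*F)*5 = 20*F)
E(N, o) = N + 40*o (E(N, o) = N + 20*(2*o) = N + 40*o)
-14422/A(-463) + E(G(27, 1), -164)/227075 = -14422/(-463) + ((¼)*27 + 40*(-164))/227075 = -14422*(-1/463) + (27/4 - 6560)*(1/227075) = 14422/463 - 26213/4*1/227075 = 14422/463 - 26213/908300 = 13087365981/420542900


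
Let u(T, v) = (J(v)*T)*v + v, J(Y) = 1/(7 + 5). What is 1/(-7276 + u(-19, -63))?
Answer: -4/28957 ≈ -0.00013814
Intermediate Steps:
J(Y) = 1/12
u(T, v) = v + T*v/12 (u(T, v) = (T/12)*v + v = T*v/12 + v = v + T*v/12)
1/(-7276 + u(-19, -63)) = 1/(-7276 + (1/12)*(-63)*(12 - 19)) = 1/(-7276 + (1/12)*(-63)*(-7)) = 1/(-7276 + 147/4) = 1/(-28957/4) = -4/28957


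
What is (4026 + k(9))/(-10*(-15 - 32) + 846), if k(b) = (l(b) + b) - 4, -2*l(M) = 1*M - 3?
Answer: 1007/329 ≈ 3.0608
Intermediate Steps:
l(M) = 3/2 - M/2 (l(M) = -(1*M - 3)/2 = -(M - 3)/2 = -(-3 + M)/2 = 3/2 - M/2)
k(b) = -5/2 + b/2 (k(b) = ((3/2 - b/2) + b) - 4 = (3/2 + b/2) - 4 = -5/2 + b/2)
(4026 + k(9))/(-10*(-15 - 32) + 846) = (4026 + (-5/2 + (1/2)*9))/(-10*(-15 - 32) + 846) = (4026 + (-5/2 + 9/2))/(-10*(-47) + 846) = (4026 + 2)/(470 + 846) = 4028/1316 = 4028*(1/1316) = 1007/329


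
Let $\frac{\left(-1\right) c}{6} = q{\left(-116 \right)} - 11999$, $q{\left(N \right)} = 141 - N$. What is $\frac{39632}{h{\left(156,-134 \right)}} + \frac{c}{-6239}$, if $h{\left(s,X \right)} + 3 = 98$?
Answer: $\frac{240571108}{592705} \approx 405.89$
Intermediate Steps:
$h{\left(s,X \right)} = 95$ ($h{\left(s,X \right)} = -3 + 98 = 95$)
$c = 70452$ ($c = - 6 \left(\left(141 - -116\right) - 11999\right) = - 6 \left(\left(141 + 116\right) - 11999\right) = - 6 \left(257 - 11999\right) = \left(-6\right) \left(-11742\right) = 70452$)
$\frac{39632}{h{\left(156,-134 \right)}} + \frac{c}{-6239} = \frac{39632}{95} + \frac{70452}{-6239} = 39632 \cdot \frac{1}{95} + 70452 \left(- \frac{1}{6239}\right) = \frac{39632}{95} - \frac{70452}{6239} = \frac{240571108}{592705}$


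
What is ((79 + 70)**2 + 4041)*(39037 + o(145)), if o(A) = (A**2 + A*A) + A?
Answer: 2131690144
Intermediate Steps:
o(A) = A + 2*A**2 (o(A) = (A**2 + A**2) + A = 2*A**2 + A = A + 2*A**2)
((79 + 70)**2 + 4041)*(39037 + o(145)) = ((79 + 70)**2 + 4041)*(39037 + 145*(1 + 2*145)) = (149**2 + 4041)*(39037 + 145*(1 + 290)) = (22201 + 4041)*(39037 + 145*291) = 26242*(39037 + 42195) = 26242*81232 = 2131690144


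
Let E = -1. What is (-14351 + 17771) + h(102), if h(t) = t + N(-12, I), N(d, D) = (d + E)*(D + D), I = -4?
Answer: 3626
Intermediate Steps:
N(d, D) = 2*D*(-1 + d) (N(d, D) = (d - 1)*(D + D) = (-1 + d)*(2*D) = 2*D*(-1 + d))
h(t) = 104 + t (h(t) = t + 2*(-4)*(-1 - 12) = t + 2*(-4)*(-13) = t + 104 = 104 + t)
(-14351 + 17771) + h(102) = (-14351 + 17771) + (104 + 102) = 3420 + 206 = 3626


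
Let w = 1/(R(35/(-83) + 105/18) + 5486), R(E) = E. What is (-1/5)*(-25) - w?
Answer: 13673117/2734723 ≈ 4.9998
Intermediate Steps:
w = 498/2734723 (w = 1/((35/(-83) + 105/18) + 5486) = 1/((35*(-1/83) + 105*(1/18)) + 5486) = 1/((-35/83 + 35/6) + 5486) = 1/(2695/498 + 5486) = 1/(2734723/498) = 498/2734723 ≈ 0.00018210)
(-1/5)*(-25) - w = (-1/5)*(-25) - 1*498/2734723 = ((⅕)*(-1))*(-25) - 498/2734723 = -⅕*(-25) - 498/2734723 = 5 - 498/2734723 = 13673117/2734723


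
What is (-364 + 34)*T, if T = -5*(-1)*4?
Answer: -6600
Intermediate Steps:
T = 20 (T = 5*4 = 20)
(-364 + 34)*T = (-364 + 34)*20 = -330*20 = -6600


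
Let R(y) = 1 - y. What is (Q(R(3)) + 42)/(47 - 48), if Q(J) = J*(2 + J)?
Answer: -42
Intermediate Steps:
(Q(R(3)) + 42)/(47 - 48) = ((1 - 1*3)*(2 + (1 - 1*3)) + 42)/(47 - 48) = ((1 - 3)*(2 + (1 - 3)) + 42)/(-1) = (-2*(2 - 2) + 42)*(-1) = (-2*0 + 42)*(-1) = (0 + 42)*(-1) = 42*(-1) = -42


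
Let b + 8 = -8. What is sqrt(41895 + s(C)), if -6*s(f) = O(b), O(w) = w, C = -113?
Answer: sqrt(377079)/3 ≈ 204.69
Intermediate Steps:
b = -16 (b = -8 - 8 = -16)
s(f) = 8/3 (s(f) = -1/6*(-16) = 8/3)
sqrt(41895 + s(C)) = sqrt(41895 + 8/3) = sqrt(125693/3) = sqrt(377079)/3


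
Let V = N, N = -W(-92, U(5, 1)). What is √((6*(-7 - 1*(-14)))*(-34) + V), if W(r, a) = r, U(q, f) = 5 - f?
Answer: 2*I*√334 ≈ 36.551*I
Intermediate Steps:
N = 92 (N = -1*(-92) = 92)
V = 92
√((6*(-7 - 1*(-14)))*(-34) + V) = √((6*(-7 - 1*(-14)))*(-34) + 92) = √((6*(-7 + 14))*(-34) + 92) = √((6*7)*(-34) + 92) = √(42*(-34) + 92) = √(-1428 + 92) = √(-1336) = 2*I*√334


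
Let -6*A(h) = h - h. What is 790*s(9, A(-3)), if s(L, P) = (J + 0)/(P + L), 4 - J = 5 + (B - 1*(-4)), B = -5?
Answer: 0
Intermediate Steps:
J = 0 (J = 4 - (5 + (-5 - 1*(-4))) = 4 - (5 + (-5 + 4)) = 4 - (5 - 1) = 4 - 1*4 = 4 - 4 = 0)
A(h) = 0 (A(h) = -(h - h)/6 = -⅙*0 = 0)
s(L, P) = 0 (s(L, P) = (0 + 0)/(P + L) = 0/(L + P) = 0)
790*s(9, A(-3)) = 790*0 = 0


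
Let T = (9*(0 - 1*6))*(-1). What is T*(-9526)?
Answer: -514404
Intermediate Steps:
T = 54 (T = (9*(0 - 6))*(-1) = (9*(-6))*(-1) = -54*(-1) = 54)
T*(-9526) = 54*(-9526) = -514404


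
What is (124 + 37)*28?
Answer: 4508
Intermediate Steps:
(124 + 37)*28 = 161*28 = 4508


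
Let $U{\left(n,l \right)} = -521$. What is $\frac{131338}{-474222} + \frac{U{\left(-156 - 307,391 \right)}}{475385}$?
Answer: $- \frac{31341592396}{112719012735} \approx -0.27805$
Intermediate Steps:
$\frac{131338}{-474222} + \frac{U{\left(-156 - 307,391 \right)}}{475385} = \frac{131338}{-474222} - \frac{521}{475385} = 131338 \left(- \frac{1}{474222}\right) - \frac{521}{475385} = - \frac{65669}{237111} - \frac{521}{475385} = - \frac{31341592396}{112719012735}$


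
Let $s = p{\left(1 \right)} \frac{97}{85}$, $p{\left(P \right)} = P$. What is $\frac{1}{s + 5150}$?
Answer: $\frac{85}{437847} \approx 0.00019413$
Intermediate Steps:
$s = \frac{97}{85}$ ($s = 1 \cdot \frac{97}{85} = \frac{97}{85} \approx 1.1412$)
$\frac{1}{s + 5150} = \frac{1}{\frac{97}{85} + 5150} = \frac{1}{\frac{437847}{85}} = \frac{85}{437847}$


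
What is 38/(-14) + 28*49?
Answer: 9585/7 ≈ 1369.3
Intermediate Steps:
38/(-14) + 28*49 = 38*(-1/14) + 1372 = -19/7 + 1372 = 9585/7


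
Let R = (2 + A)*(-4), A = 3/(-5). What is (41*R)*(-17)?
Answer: 19516/5 ≈ 3903.2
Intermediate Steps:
A = -⅗ (A = 3*(-⅕) = -⅗ ≈ -0.60000)
R = -28/5 (R = (2 - ⅗)*(-4) = (7/5)*(-4) = -28/5 ≈ -5.6000)
(41*R)*(-17) = (41*(-28/5))*(-17) = -1148/5*(-17) = 19516/5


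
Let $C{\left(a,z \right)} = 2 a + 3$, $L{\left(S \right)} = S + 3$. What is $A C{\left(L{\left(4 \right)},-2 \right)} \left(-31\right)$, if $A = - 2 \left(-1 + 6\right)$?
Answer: $5270$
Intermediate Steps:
$L{\left(S \right)} = 3 + S$
$C{\left(a,z \right)} = 3 + 2 a$
$A = -10$ ($A = \left(-2\right) 5 = -10$)
$A C{\left(L{\left(4 \right)},-2 \right)} \left(-31\right) = - 10 \left(3 + 2 \left(3 + 4\right)\right) \left(-31\right) = - 10 \left(3 + 2 \cdot 7\right) \left(-31\right) = - 10 \left(3 + 14\right) \left(-31\right) = \left(-10\right) 17 \left(-31\right) = \left(-170\right) \left(-31\right) = 5270$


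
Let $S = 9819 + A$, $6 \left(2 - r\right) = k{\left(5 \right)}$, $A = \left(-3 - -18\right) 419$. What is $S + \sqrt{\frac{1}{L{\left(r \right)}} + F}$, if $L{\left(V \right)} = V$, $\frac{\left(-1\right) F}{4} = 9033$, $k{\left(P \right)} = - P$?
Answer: $16104 + \frac{i \sqrt{10442046}}{17} \approx 16104.0 + 190.08 i$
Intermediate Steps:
$F = -36132$ ($F = \left(-4\right) 9033 = -36132$)
$A = 6285$ ($A = \left(-3 + 18\right) 419 = 15 \cdot 419 = 6285$)
$r = \frac{17}{6}$ ($r = 2 - \frac{\left(-1\right) 5}{6} = 2 - - \frac{5}{6} = 2 + \frac{5}{6} = \frac{17}{6} \approx 2.8333$)
$S = 16104$ ($S = 9819 + 6285 = 16104$)
$S + \sqrt{\frac{1}{L{\left(r \right)}} + F} = 16104 + \sqrt{\frac{1}{\frac{17}{6}} - 36132} = 16104 + \sqrt{\frac{6}{17} - 36132} = 16104 + \sqrt{- \frac{614238}{17}} = 16104 + \frac{i \sqrt{10442046}}{17}$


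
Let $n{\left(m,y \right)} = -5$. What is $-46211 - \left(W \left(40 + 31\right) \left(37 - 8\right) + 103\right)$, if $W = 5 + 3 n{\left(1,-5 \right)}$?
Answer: $-25724$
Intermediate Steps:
$W = -10$ ($W = 5 + 3 \left(-5\right) = 5 - 15 = -10$)
$-46211 - \left(W \left(40 + 31\right) \left(37 - 8\right) + 103\right) = -46211 - \left(- 10 \left(40 + 31\right) \left(37 - 8\right) + 103\right) = -46211 - \left(- 10 \cdot 71 \cdot 29 + 103\right) = -46211 - \left(\left(-10\right) 2059 + 103\right) = -46211 - \left(-20590 + 103\right) = -46211 - -20487 = -46211 + 20487 = -25724$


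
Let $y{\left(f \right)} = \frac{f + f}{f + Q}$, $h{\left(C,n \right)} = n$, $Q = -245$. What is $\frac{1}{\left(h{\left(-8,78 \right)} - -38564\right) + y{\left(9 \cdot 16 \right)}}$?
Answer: $\frac{101}{3902554} \approx 2.588 \cdot 10^{-5}$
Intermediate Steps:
$y{\left(f \right)} = \frac{2 f}{-245 + f}$ ($y{\left(f \right)} = \frac{f + f}{f - 245} = \frac{2 f}{-245 + f}$)
$\frac{1}{\left(h{\left(-8,78 \right)} - -38564\right) + y{\left(9 \cdot 16 \right)}} = \frac{1}{\left(78 - -38564\right) + \frac{2 \cdot 9 \cdot 16}{-245 + 9 \cdot 16}} = \frac{1}{\left(78 + 38564\right) + 2 \cdot 144 \frac{1}{-245 + 144}} = \frac{1}{38642 + 2 \cdot 144 \frac{1}{-101}} = \frac{1}{38642 + 2 \cdot 144 \left(- \frac{1}{101}\right)} = \frac{1}{38642 - \frac{288}{101}} = \frac{1}{\frac{3902554}{101}} = \frac{101}{3902554}$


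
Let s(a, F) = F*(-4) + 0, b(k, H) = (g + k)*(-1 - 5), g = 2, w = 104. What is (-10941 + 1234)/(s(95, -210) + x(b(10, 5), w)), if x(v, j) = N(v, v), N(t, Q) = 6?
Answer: -9707/846 ≈ -11.474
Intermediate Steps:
b(k, H) = -12 - 6*k (b(k, H) = (2 + k)*(-1 - 5) = (2 + k)*(-6) = -12 - 6*k)
x(v, j) = 6
s(a, F) = -4*F (s(a, F) = -4*F + 0 = -4*F)
(-10941 + 1234)/(s(95, -210) + x(b(10, 5), w)) = (-10941 + 1234)/(-4*(-210) + 6) = -9707/(840 + 6) = -9707/846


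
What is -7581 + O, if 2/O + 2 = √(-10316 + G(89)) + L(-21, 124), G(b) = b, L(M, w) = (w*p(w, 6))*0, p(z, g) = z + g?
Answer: -77561215/10231 - 2*I*√10227/10231 ≈ -7581.0 - 0.019769*I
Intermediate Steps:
p(z, g) = g + z
L(M, w) = 0 (L(M, w) = (w*(6 + w))*0 = 0)
O = 2/(-2 + I*√10227) (O = 2/(-2 + (√(-10316 + 89) + 0)) = 2/(-2 + (√(-10227) + 0)) = 2/(-2 + (I*√10227 + 0)) = 2/(-2 + I*√10227) ≈ -0.00039097 - 0.019769*I)
-7581 + O = -7581 + (-4/10231 - 2*I*√10227/10231) = -77561215/10231 - 2*I*√10227/10231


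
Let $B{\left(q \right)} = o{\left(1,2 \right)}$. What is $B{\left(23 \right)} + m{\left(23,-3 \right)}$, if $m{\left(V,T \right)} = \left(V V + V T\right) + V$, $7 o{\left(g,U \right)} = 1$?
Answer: $\frac{3382}{7} \approx 483.14$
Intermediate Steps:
$o{\left(g,U \right)} = \frac{1}{7}$ ($o{\left(g,U \right)} = \frac{1}{7} \cdot 1 = \frac{1}{7}$)
$m{\left(V,T \right)} = V + V^{2} + T V$ ($m{\left(V,T \right)} = \left(V^{2} + T V\right) + V = V + V^{2} + T V$)
$B{\left(q \right)} = \frac{1}{7}$
$B{\left(23 \right)} + m{\left(23,-3 \right)} = \frac{1}{7} + 23 \left(1 - 3 + 23\right) = \frac{1}{7} + 23 \cdot 21 = \frac{1}{7} + 483 = \frac{3382}{7}$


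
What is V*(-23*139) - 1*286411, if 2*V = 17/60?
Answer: -34423669/120 ≈ -2.8686e+5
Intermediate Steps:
V = 17/120 (V = (17/60)/2 = (17*(1/60))/2 = (½)*(17/60) = 17/120 ≈ 0.14167)
V*(-23*139) - 1*286411 = 17*(-23*139)/120 - 1*286411 = (17/120)*(-3197) - 286411 = -54349/120 - 286411 = -34423669/120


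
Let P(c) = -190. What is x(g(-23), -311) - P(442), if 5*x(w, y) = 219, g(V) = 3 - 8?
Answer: 1169/5 ≈ 233.80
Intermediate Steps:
g(V) = -5
x(w, y) = 219/5 (x(w, y) = (⅕)*219 = 219/5)
x(g(-23), -311) - P(442) = 219/5 - 1*(-190) = 219/5 + 190 = 1169/5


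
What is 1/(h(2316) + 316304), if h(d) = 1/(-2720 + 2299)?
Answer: 421/133163983 ≈ 3.1615e-6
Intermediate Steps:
h(d) = -1/421 (h(d) = 1/(-421) = -1/421)
1/(h(2316) + 316304) = 1/(-1/421 + 316304) = 1/(133163983/421) = 421/133163983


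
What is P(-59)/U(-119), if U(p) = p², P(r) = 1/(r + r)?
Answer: -1/1670998 ≈ -5.9844e-7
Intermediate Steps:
P(r) = 1/(2*r)
P(-59)/U(-119) = ((½)/(-59))/((-119)²) = ((½)*(-1/59))/14161 = -1/118*1/14161 = -1/1670998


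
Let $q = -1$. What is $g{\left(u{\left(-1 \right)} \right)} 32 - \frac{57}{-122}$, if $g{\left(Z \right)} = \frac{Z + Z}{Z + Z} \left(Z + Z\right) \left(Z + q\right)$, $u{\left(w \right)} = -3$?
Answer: $\frac{93753}{122} \approx 768.47$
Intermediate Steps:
$g{\left(Z \right)} = 2 Z \left(-1 + Z\right)$ ($g{\left(Z \right)} = \frac{Z + Z}{Z + Z} \left(Z + Z\right) \left(Z - 1\right) = \frac{2 Z}{2 Z} 2 Z \left(-1 + Z\right) = 2 Z \frac{1}{2 Z} 2 Z \left(-1 + Z\right) = 1 \cdot 2 Z \left(-1 + Z\right) = 2 Z \left(-1 + Z\right)$)
$g{\left(u{\left(-1 \right)} \right)} 32 - \frac{57}{-122} = 2 \left(-3\right) \left(-1 - 3\right) 32 - \frac{57}{-122} = 2 \left(-3\right) \left(-4\right) 32 - - \frac{57}{122} = 24 \cdot 32 + \frac{57}{122} = 768 + \frac{57}{122} = \frac{93753}{122}$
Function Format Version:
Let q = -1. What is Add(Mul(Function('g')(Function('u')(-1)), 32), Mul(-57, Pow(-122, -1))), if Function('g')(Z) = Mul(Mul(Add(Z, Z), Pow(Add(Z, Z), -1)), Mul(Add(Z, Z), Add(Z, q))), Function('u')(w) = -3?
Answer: Rational(93753, 122) ≈ 768.47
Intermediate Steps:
Function('g')(Z) = Mul(2, Z, Add(-1, Z)) (Function('g')(Z) = Mul(Mul(Add(Z, Z), Pow(Add(Z, Z), -1)), Mul(Add(Z, Z), Add(Z, -1))) = Mul(Mul(Mul(2, Z), Pow(Mul(2, Z), -1)), Mul(Mul(2, Z), Add(-1, Z))) = Mul(Mul(Mul(2, Z), Mul(Rational(1, 2), Pow(Z, -1))), Mul(2, Z, Add(-1, Z))) = Mul(1, Mul(2, Z, Add(-1, Z))) = Mul(2, Z, Add(-1, Z)))
Add(Mul(Function('g')(Function('u')(-1)), 32), Mul(-57, Pow(-122, -1))) = Add(Mul(Mul(2, -3, Add(-1, -3)), 32), Mul(-57, Pow(-122, -1))) = Add(Mul(Mul(2, -3, -4), 32), Mul(-57, Rational(-1, 122))) = Add(Mul(24, 32), Rational(57, 122)) = Add(768, Rational(57, 122)) = Rational(93753, 122)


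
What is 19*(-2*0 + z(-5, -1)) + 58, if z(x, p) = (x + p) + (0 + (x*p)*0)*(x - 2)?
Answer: -56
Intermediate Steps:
z(x, p) = p + x (z(x, p) = (p + x) + (0 + (p*x)*0)*(-2 + x) = (p + x) + (0 + 0)*(-2 + x) = (p + x) + 0*(-2 + x) = (p + x) + 0 = p + x)
19*(-2*0 + z(-5, -1)) + 58 = 19*(-2*0 + (-1 - 5)) + 58 = 19*(0 - 6) + 58 = 19*(-6) + 58 = -114 + 58 = -56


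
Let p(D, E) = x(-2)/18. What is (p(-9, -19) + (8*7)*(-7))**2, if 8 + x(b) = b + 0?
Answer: 12482089/81 ≈ 1.5410e+5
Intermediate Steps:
x(b) = -8 + b (x(b) = -8 + (b + 0) = -8 + b)
p(D, E) = -5/9 (p(D, E) = (-8 - 2)/18 = -10*1/18 = -5/9)
(p(-9, -19) + (8*7)*(-7))**2 = (-5/9 + (8*7)*(-7))**2 = (-5/9 + 56*(-7))**2 = (-5/9 - 392)**2 = (-3533/9)**2 = 12482089/81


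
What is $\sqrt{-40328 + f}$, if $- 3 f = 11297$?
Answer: $\frac{i \sqrt{396843}}{3} \approx 209.98 i$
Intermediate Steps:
$f = - \frac{11297}{3}$ ($f = \left(- \frac{1}{3}\right) 11297 = - \frac{11297}{3} \approx -3765.7$)
$\sqrt{-40328 + f} = \sqrt{-40328 - \frac{11297}{3}} = \sqrt{- \frac{132281}{3}} = \frac{i \sqrt{396843}}{3}$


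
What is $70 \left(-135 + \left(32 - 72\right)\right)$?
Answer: $-12250$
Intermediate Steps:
$70 \left(-135 + \left(32 - 72\right)\right) = 70 \left(-135 - 40\right) = 70 \left(-175\right) = -12250$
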